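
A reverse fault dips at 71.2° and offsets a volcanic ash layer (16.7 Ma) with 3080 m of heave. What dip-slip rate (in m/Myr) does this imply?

dip-slip = heave / cos(dip) = 3080 m / cos(71.2°) = 9557 m
rate = 9557 m / 16.7 Ma = 0.000572 m/yr = 572 m/Myr

572 m/Myr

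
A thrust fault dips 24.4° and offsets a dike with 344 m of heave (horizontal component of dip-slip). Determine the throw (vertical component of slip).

throw = heave × tan(dip) = 344 × tan(24.4°) = 156 m

156 m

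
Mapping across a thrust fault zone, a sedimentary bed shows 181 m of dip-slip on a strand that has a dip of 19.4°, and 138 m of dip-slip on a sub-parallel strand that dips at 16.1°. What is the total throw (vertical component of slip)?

throw_A = 181 × sin(19.4°) = 60.12 m
throw_B = 138 × sin(16.1°) = 38.27 m
total = 60.12 + 38.27 = 98.4 m

98.4 m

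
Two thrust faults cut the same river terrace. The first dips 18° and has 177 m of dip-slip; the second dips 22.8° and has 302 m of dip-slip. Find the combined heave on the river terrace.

447 m

heave_A = 177 × cos(18°) = 168.3 m
heave_B = 302 × cos(22.8°) = 278.4 m
total = 168.3 + 278.4 = 447 m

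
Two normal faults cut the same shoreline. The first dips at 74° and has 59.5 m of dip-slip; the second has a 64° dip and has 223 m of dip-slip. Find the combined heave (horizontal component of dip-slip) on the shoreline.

114 m

heave_A = 59.5 × cos(74°) = 16.40 m
heave_B = 223 × cos(64°) = 97.76 m
total = 16.40 + 97.76 = 114 m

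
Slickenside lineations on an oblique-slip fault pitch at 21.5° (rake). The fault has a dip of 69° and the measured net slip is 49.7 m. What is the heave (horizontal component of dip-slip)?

6.53 m

dip-slip = net slip × sin(rake) = 49.7 m × sin(21.5°) = 18.22 m
heave = dip-slip × cos(dip) = 18.22 × cos(69°) = 6.53 m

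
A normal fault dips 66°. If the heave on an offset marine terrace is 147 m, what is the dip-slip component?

361 m

dip-slip = heave / cos(dip) = 147 / cos(66°) = 361 m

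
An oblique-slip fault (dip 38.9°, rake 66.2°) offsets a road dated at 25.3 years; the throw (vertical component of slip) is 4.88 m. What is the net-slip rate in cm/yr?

33.6 cm/yr

dip-slip = throw / sin(dip) = 4.88 / sin(38.9°) = 7.771 m
net slip = dip-slip / sin(rake) = 7.771 / sin(66.2°) = 8.493 m
rate = 8.493 m / 25.3 years = 0.336 m/yr = 33.6 cm/yr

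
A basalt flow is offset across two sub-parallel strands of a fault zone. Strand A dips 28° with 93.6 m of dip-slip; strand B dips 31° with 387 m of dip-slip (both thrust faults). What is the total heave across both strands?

414 m

heave_A = 93.6 × cos(28°) = 82.64 m
heave_B = 387 × cos(31°) = 331.7 m
total = 82.64 + 331.7 = 414 m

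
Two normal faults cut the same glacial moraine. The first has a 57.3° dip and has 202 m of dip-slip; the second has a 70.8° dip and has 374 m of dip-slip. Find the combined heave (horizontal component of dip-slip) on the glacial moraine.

232 m

heave_A = 202 × cos(57.3°) = 109.1 m
heave_B = 374 × cos(70.8°) = 123 m
total = 109.1 + 123 = 232 m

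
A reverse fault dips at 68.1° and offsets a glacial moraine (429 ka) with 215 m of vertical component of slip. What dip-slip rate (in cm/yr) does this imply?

dip-slip = throw / sin(dip) = 215 m / sin(68.1°) = 231.7 m
rate = 231.7 m / 429 ka = 0.000540 m/yr = 0.0540 cm/yr

0.0540 cm/yr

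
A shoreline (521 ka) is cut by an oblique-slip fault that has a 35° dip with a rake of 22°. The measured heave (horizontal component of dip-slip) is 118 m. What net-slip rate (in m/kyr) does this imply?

dip-slip = heave / cos(dip) = 118 / cos(35°) = 144.1 m
net slip = dip-slip / sin(rake) = 144.1 / sin(22°) = 384.5 m
rate = 384.5 m / 521 ka = 0.000738 m/yr = 0.738 m/kyr

0.738 m/kyr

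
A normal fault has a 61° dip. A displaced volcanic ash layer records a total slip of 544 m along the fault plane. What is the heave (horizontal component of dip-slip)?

heave = dip-slip × cos(dip) = 544 m × cos(61°) = 264 m

264 m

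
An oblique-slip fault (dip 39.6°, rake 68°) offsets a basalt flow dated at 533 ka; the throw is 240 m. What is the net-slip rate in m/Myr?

762 m/Myr

dip-slip = throw / sin(dip) = 240 / sin(39.6°) = 376.5 m
net slip = dip-slip / sin(rake) = 376.5 / sin(68°) = 406.1 m
rate = 406.1 m / 533 ka = 0.000762 m/yr = 762 m/Myr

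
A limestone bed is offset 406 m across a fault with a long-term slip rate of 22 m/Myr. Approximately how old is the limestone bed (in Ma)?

age = offset / rate = 406 m / (22 m/Myr) = 1.85e+07 yr = 18.5 Ma

18.5 Ma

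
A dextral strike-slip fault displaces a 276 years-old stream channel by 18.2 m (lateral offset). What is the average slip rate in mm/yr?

65.9 mm/yr

rate = 18.2 m / 276 years = 0.0659 m/yr = 65.9 mm/yr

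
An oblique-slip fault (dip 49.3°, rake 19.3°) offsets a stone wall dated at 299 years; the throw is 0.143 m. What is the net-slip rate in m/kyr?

dip-slip = throw / sin(dip) = 0.143 / sin(49.3°) = 0.1886 m
net slip = dip-slip / sin(rake) = 0.1886 / sin(19.3°) = 0.5707 m
rate = 0.5707 m / 299 years = 0.00191 m/yr = 1.91 m/kyr

1.91 m/kyr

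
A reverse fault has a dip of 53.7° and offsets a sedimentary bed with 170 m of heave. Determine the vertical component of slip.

231 m

throw = heave × tan(dip) = 170 × tan(53.7°) = 231 m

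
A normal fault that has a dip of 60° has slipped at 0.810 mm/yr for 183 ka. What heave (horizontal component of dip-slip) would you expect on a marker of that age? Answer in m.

74.1 m

dip-slip = rate × time = 0.810 mm/yr × 183 ka = 148.2 m
heave = dip-slip × cos(dip) = 148.2 × cos(60°) = 74.1 m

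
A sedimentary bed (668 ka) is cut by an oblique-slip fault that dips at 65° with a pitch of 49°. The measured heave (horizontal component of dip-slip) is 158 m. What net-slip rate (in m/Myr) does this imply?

742 m/Myr

dip-slip = heave / cos(dip) = 158 / cos(65°) = 373.9 m
net slip = dip-slip / sin(rake) = 373.9 / sin(49°) = 495.4 m
rate = 495.4 m / 668 ka = 0.000742 m/yr = 742 m/Myr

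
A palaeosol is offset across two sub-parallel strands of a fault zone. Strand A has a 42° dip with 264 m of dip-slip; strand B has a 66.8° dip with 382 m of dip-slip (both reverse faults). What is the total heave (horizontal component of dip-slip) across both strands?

347 m

heave_A = 264 × cos(42°) = 196.2 m
heave_B = 382 × cos(66.8°) = 150.5 m
total = 196.2 + 150.5 = 347 m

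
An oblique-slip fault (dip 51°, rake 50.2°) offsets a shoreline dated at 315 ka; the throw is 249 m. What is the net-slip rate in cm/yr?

dip-slip = throw / sin(dip) = 249 / sin(51°) = 320.4 m
net slip = dip-slip / sin(rake) = 320.4 / sin(50.2°) = 417 m
rate = 417 m / 315 ka = 0.00132 m/yr = 0.132 cm/yr

0.132 cm/yr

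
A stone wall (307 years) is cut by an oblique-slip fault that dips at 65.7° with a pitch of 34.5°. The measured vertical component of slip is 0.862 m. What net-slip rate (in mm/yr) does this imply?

5.44 mm/yr

dip-slip = throw / sin(dip) = 0.862 / sin(65.7°) = 0.9458 m
net slip = dip-slip / sin(rake) = 0.9458 / sin(34.5°) = 1.670 m
rate = 1.670 m / 307 years = 0.00544 m/yr = 5.44 mm/yr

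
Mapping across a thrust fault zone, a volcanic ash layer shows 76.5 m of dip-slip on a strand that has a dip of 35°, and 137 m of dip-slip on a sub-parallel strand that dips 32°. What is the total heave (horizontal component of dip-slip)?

heave_A = 76.5 × cos(35°) = 62.67 m
heave_B = 137 × cos(32°) = 116.2 m
total = 62.67 + 116.2 = 179 m

179 m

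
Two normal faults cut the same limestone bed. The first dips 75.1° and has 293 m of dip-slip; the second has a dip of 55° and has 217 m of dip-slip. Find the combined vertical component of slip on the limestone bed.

461 m

throw_A = 293 × sin(75.1°) = 283.1 m
throw_B = 217 × sin(55°) = 177.8 m
total = 283.1 + 177.8 = 461 m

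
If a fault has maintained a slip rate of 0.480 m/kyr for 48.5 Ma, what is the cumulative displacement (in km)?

slip = rate × time = 0.480 m/kyr × 48.5 Ma = 23300 m = 23.3 km

23.3 km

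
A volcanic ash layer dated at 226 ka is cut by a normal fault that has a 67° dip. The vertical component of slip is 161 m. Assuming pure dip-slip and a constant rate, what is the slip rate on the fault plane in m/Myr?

dip-slip = throw / sin(dip) = 161 m / sin(67°) = 174.9 m
rate = 174.9 m / 226 ka = 0.000774 m/yr = 774 m/Myr

774 m/Myr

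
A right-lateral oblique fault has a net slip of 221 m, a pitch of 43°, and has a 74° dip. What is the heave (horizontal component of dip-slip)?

41.5 m

dip-slip = net slip × sin(rake) = 221 m × sin(43°) = 150.7 m
heave = dip-slip × cos(dip) = 150.7 × cos(74°) = 41.5 m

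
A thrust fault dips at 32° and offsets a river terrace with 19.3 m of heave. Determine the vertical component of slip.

throw = heave × tan(dip) = 19.3 × tan(32°) = 12.1 m

12.1 m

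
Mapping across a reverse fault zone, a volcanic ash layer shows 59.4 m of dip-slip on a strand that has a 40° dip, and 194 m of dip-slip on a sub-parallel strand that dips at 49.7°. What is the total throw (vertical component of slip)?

throw_A = 59.4 × sin(40°) = 38.18 m
throw_B = 194 × sin(49.7°) = 148 m
total = 38.18 + 148 = 186 m

186 m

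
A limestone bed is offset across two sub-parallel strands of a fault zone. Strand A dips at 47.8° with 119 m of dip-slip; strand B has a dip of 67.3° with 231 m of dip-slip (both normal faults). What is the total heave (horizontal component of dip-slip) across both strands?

169 m

heave_A = 119 × cos(47.8°) = 79.93 m
heave_B = 231 × cos(67.3°) = 89.14 m
total = 79.93 + 89.14 = 169 m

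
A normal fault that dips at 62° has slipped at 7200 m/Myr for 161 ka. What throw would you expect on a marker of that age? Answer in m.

dip-slip = rate × time = 7200 m/Myr × 161 ka = 1159 m
throw = dip-slip × sin(dip) = 1159 × sin(62°) = 1020 m

1020 m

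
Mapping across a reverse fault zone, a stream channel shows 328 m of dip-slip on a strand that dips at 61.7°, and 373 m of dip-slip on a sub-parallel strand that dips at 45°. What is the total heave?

419 m

heave_A = 328 × cos(61.7°) = 155.5 m
heave_B = 373 × cos(45°) = 263.8 m
total = 155.5 + 263.8 = 419 m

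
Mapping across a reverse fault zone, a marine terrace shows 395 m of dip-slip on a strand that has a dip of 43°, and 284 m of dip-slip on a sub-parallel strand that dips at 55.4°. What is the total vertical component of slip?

503 m

throw_A = 395 × sin(43°) = 269.4 m
throw_B = 284 × sin(55.4°) = 233.8 m
total = 269.4 + 233.8 = 503 m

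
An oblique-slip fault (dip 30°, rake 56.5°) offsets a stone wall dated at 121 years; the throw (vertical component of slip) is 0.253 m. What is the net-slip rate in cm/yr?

dip-slip = throw / sin(dip) = 0.253 / sin(30°) = 0.5060 m
net slip = dip-slip / sin(rake) = 0.5060 / sin(56.5°) = 0.6068 m
rate = 0.6068 m / 121 years = 0.00501 m/yr = 0.501 cm/yr

0.501 cm/yr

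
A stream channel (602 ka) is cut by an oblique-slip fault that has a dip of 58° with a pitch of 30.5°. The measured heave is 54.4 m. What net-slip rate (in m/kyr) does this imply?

dip-slip = heave / cos(dip) = 54.4 / cos(58°) = 102.7 m
net slip = dip-slip / sin(rake) = 102.7 / sin(30.5°) = 202.3 m
rate = 202.3 m / 602 ka = 0.000336 m/yr = 0.336 m/kyr

0.336 m/kyr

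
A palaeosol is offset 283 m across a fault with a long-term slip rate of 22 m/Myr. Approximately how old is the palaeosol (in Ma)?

age = offset / rate = 283 m / (22 m/Myr) = 1.29e+07 yr = 12.9 Ma

12.9 Ma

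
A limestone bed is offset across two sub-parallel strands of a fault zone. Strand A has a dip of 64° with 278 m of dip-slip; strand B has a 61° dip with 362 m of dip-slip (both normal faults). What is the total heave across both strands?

heave_A = 278 × cos(64°) = 121.9 m
heave_B = 362 × cos(61°) = 175.5 m
total = 121.9 + 175.5 = 297 m

297 m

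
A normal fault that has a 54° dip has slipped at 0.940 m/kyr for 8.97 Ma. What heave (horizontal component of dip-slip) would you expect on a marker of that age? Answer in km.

4.96 km

dip-slip = rate × time = 0.940 m/kyr × 8.97 Ma = 8432 m
heave = dip-slip × cos(dip) = 8432 × cos(54°) = 4960 m = 4.96 km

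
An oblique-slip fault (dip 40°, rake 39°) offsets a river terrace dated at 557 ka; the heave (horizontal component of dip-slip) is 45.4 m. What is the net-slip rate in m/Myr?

dip-slip = heave / cos(dip) = 45.4 / cos(40°) = 59.27 m
net slip = dip-slip / sin(rake) = 59.27 / sin(39°) = 94.17 m
rate = 94.17 m / 557 ka = 0.000169 m/yr = 169 m/Myr

169 m/Myr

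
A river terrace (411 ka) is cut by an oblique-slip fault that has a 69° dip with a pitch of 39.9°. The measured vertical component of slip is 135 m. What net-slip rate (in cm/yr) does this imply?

dip-slip = throw / sin(dip) = 135 / sin(69°) = 144.6 m
net slip = dip-slip / sin(rake) = 144.6 / sin(39.9°) = 225.4 m
rate = 225.4 m / 411 ka = 0.000549 m/yr = 0.0549 cm/yr

0.0549 cm/yr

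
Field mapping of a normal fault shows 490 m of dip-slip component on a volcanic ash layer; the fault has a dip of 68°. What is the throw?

454 m

throw = dip-slip × sin(dip) = 490 m × sin(68°) = 454 m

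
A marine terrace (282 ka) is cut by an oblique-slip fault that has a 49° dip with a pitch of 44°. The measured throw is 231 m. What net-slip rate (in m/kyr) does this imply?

1.56 m/kyr

dip-slip = throw / sin(dip) = 231 / sin(49°) = 306.1 m
net slip = dip-slip / sin(rake) = 306.1 / sin(44°) = 440.6 m
rate = 440.6 m / 282 ka = 0.00156 m/yr = 1.56 m/kyr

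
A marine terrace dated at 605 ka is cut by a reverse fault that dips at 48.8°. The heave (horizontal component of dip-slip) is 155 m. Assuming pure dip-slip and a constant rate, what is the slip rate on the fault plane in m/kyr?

0.389 m/kyr

dip-slip = heave / cos(dip) = 155 m / cos(48.8°) = 235.3 m
rate = 235.3 m / 605 ka = 0.000389 m/yr = 0.389 m/kyr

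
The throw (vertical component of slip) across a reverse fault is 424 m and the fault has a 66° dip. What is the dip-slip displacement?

dip-slip = throw / sin(dip) = 424 / sin(66°) = 464 m

464 m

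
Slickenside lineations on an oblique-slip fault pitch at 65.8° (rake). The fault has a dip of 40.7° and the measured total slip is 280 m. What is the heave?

194 m

dip-slip = net slip × sin(rake) = 280 m × sin(65.8°) = 255.4 m
heave = dip-slip × cos(dip) = 255.4 × cos(40.7°) = 194 m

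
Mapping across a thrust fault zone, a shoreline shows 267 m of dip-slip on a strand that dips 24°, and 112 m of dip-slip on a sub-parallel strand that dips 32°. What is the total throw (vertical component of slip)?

throw_A = 267 × sin(24°) = 108.6 m
throw_B = 112 × sin(32°) = 59.35 m
total = 108.6 + 59.35 = 168 m

168 m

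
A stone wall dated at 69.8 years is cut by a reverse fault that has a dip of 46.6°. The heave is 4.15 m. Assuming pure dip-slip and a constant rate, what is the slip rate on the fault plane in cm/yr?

8.65 cm/yr

dip-slip = heave / cos(dip) = 4.15 m / cos(46.6°) = 6.040 m
rate = 6.040 m / 69.8 years = 0.0865 m/yr = 8.65 cm/yr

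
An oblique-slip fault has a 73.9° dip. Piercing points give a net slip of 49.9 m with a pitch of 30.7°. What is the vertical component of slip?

dip-slip = net slip × sin(rake) = 49.9 m × sin(30.7°) = 25.48 m
throw = dip-slip × sin(dip) = 25.48 × sin(73.9°) = 24.5 m

24.5 m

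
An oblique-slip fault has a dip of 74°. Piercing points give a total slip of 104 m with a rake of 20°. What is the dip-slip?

35.6 m

dip-slip = net slip × sin(rake) = 104 m × sin(20°) = 35.6 m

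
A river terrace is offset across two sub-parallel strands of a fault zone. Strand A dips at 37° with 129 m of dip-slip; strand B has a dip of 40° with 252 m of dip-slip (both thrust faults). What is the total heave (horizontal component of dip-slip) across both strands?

296 m

heave_A = 129 × cos(37°) = 103 m
heave_B = 252 × cos(40°) = 193 m
total = 103 + 193 = 296 m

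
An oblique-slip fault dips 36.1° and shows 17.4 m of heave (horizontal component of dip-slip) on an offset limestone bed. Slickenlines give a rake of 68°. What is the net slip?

23.2 m

dip-slip = heave / cos(dip) = 17.4 / cos(36.1°) = 21.53 m
net slip = dip-slip / sin(rake) = 21.53 / sin(68°) = 23.2 m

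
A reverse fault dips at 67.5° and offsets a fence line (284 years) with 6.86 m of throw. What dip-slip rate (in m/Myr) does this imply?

dip-slip = throw / sin(dip) = 6.86 m / sin(67.5°) = 7.425 m
rate = 7.425 m / 284 years = 0.0261 m/yr = 26100 m/Myr

26100 m/Myr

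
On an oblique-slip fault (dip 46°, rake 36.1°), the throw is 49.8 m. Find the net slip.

dip-slip = throw / sin(dip) = 49.8 / sin(46°) = 69.23 m
net slip = dip-slip / sin(rake) = 69.23 / sin(36.1°) = 117 m

117 m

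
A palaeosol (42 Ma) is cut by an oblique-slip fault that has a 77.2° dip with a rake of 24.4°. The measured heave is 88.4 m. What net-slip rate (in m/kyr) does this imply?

0.0230 m/kyr

dip-slip = heave / cos(dip) = 88.4 / cos(77.2°) = 399 m
net slip = dip-slip / sin(rake) = 399 / sin(24.4°) = 965.9 m
rate = 965.9 m / 42 Ma = 0.0000230 m/yr = 0.0230 m/kyr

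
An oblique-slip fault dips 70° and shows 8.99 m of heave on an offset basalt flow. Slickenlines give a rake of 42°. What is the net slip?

39.3 m

dip-slip = heave / cos(dip) = 8.99 / cos(70°) = 26.29 m
net slip = dip-slip / sin(rake) = 26.29 / sin(42°) = 39.3 m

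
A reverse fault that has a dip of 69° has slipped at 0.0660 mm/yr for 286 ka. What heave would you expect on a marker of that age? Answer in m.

dip-slip = rate × time = 0.0660 mm/yr × 286 ka = 18.88 m
heave = dip-slip × cos(dip) = 18.88 × cos(69°) = 6.76 m

6.76 m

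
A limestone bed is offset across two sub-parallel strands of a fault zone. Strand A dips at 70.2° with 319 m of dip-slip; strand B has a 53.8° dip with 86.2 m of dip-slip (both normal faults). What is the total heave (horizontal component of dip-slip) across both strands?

heave_A = 319 × cos(70.2°) = 108.1 m
heave_B = 86.2 × cos(53.8°) = 50.91 m
total = 108.1 + 50.91 = 159 m

159 m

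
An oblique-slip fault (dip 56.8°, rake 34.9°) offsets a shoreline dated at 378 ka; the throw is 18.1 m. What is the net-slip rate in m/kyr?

dip-slip = throw / sin(dip) = 18.1 / sin(56.8°) = 21.63 m
net slip = dip-slip / sin(rake) = 21.63 / sin(34.9°) = 37.81 m
rate = 37.81 m / 378 ka = 0.000100 m/yr = 0.100 m/kyr

0.100 m/kyr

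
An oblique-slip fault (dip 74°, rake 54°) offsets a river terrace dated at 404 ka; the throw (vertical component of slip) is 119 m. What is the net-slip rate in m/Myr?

379 m/Myr

dip-slip = throw / sin(dip) = 119 / sin(74°) = 123.8 m
net slip = dip-slip / sin(rake) = 123.8 / sin(54°) = 153 m
rate = 153 m / 404 ka = 0.000379 m/yr = 379 m/Myr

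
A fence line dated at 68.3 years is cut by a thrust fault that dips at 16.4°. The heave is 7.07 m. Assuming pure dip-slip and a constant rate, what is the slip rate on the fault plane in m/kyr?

108 m/kyr

dip-slip = heave / cos(dip) = 7.07 m / cos(16.4°) = 7.370 m
rate = 7.370 m / 68.3 years = 0.108 m/yr = 108 m/kyr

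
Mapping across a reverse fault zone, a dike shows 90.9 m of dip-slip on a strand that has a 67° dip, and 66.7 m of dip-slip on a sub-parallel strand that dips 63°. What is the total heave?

heave_A = 90.9 × cos(67°) = 35.52 m
heave_B = 66.7 × cos(63°) = 30.28 m
total = 35.52 + 30.28 = 65.8 m

65.8 m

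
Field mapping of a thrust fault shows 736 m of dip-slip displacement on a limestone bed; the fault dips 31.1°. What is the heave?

heave = dip-slip × cos(dip) = 736 m × cos(31.1°) = 630 m

630 m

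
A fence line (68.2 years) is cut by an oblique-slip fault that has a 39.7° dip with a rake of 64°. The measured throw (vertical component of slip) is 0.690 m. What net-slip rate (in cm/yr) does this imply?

1.76 cm/yr

dip-slip = throw / sin(dip) = 0.690 / sin(39.7°) = 1.080 m
net slip = dip-slip / sin(rake) = 1.080 / sin(64°) = 1.202 m
rate = 1.202 m / 68.2 years = 0.0176 m/yr = 1.76 cm/yr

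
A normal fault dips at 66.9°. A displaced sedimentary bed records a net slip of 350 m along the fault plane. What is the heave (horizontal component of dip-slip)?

heave = dip-slip × cos(dip) = 350 m × cos(66.9°) = 137 m

137 m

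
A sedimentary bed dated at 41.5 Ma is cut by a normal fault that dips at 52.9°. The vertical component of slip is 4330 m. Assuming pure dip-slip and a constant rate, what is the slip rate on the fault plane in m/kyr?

dip-slip = throw / sin(dip) = 4330 m / sin(52.9°) = 5429 m
rate = 5429 m / 41.5 Ma = 0.000131 m/yr = 0.131 m/kyr

0.131 m/kyr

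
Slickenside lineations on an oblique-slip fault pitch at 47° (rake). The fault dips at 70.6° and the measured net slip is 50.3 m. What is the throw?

dip-slip = net slip × sin(rake) = 50.3 m × sin(47°) = 36.79 m
throw = dip-slip × sin(dip) = 36.79 × sin(70.6°) = 34.7 m

34.7 m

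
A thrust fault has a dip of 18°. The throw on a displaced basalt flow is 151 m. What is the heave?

465 m

heave = throw / tan(dip) = 151 / tan(18°) = 465 m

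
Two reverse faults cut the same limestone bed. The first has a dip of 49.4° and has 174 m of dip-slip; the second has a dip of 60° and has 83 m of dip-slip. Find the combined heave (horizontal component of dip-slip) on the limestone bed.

heave_A = 174 × cos(49.4°) = 113.2 m
heave_B = 83 × cos(60°) = 41.50 m
total = 113.2 + 41.50 = 155 m

155 m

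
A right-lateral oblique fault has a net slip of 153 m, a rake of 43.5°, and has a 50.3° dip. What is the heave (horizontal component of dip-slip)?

67.3 m

dip-slip = net slip × sin(rake) = 153 m × sin(43.5°) = 105.3 m
heave = dip-slip × cos(dip) = 105.3 × cos(50.3°) = 67.3 m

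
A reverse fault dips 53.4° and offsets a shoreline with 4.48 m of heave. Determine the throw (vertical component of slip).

6.03 m

throw = heave × tan(dip) = 4.48 × tan(53.4°) = 6.03 m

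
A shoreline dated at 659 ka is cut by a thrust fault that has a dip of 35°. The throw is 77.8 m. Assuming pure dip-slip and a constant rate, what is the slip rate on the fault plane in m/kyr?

dip-slip = throw / sin(dip) = 77.8 m / sin(35°) = 135.6 m
rate = 135.6 m / 659 ka = 0.000206 m/yr = 0.206 m/kyr

0.206 m/kyr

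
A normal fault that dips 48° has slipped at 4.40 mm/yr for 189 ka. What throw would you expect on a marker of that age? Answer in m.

dip-slip = rate × time = 4.40 mm/yr × 189 ka = 831.6 m
throw = dip-slip × sin(dip) = 831.6 × sin(48°) = 618 m

618 m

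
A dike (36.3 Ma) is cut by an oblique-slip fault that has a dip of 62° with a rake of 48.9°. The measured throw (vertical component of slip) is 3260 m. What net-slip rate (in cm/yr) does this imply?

dip-slip = throw / sin(dip) = 3260 / sin(62°) = 3692 m
net slip = dip-slip / sin(rake) = 3692 / sin(48.9°) = 4900 m
rate = 4900 m / 36.3 Ma = 0.000135 m/yr = 0.0135 cm/yr

0.0135 cm/yr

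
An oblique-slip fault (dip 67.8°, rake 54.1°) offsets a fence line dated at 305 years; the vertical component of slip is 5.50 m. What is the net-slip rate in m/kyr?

24 m/kyr

dip-slip = throw / sin(dip) = 5.50 / sin(67.8°) = 5.940 m
net slip = dip-slip / sin(rake) = 5.940 / sin(54.1°) = 7.333 m
rate = 7.333 m / 305 years = 0.0240 m/yr = 24 m/kyr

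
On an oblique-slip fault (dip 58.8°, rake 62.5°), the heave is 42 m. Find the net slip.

91.4 m

dip-slip = heave / cos(dip) = 42 / cos(58.8°) = 81.08 m
net slip = dip-slip / sin(rake) = 81.08 / sin(62.5°) = 91.4 m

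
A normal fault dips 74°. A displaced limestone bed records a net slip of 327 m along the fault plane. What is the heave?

heave = dip-slip × cos(dip) = 327 m × cos(74°) = 90.1 m

90.1 m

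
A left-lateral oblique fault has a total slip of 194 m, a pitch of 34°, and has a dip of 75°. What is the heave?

28.1 m

dip-slip = net slip × sin(rake) = 194 m × sin(34°) = 108.5 m
heave = dip-slip × cos(dip) = 108.5 × cos(75°) = 28.1 m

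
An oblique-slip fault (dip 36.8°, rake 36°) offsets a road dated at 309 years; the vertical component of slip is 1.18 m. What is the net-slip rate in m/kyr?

10.8 m/kyr

dip-slip = throw / sin(dip) = 1.18 / sin(36.8°) = 1.970 m
net slip = dip-slip / sin(rake) = 1.970 / sin(36°) = 3.351 m
rate = 3.351 m / 309 years = 0.0108 m/yr = 10.8 m/kyr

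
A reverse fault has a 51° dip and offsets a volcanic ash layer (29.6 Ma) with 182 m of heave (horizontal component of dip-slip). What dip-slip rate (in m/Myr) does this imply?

dip-slip = heave / cos(dip) = 182 m / cos(51°) = 289.2 m
rate = 289.2 m / 29.6 Ma = 0.00000977 m/yr = 9.77 m/Myr

9.77 m/Myr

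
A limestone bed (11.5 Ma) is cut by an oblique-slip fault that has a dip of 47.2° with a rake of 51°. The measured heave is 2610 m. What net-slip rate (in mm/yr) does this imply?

0.430 mm/yr

dip-slip = heave / cos(dip) = 2610 / cos(47.2°) = 3841 m
net slip = dip-slip / sin(rake) = 3841 / sin(51°) = 4943 m
rate = 4943 m / 11.5 Ma = 0.000430 m/yr = 0.430 mm/yr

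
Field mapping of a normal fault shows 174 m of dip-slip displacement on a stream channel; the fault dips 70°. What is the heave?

59.5 m

heave = dip-slip × cos(dip) = 174 m × cos(70°) = 59.5 m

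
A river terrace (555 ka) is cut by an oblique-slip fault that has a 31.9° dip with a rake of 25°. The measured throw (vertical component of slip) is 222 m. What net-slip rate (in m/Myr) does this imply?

dip-slip = throw / sin(dip) = 222 / sin(31.9°) = 420.1 m
net slip = dip-slip / sin(rake) = 420.1 / sin(25°) = 994.1 m
rate = 994.1 m / 555 ka = 0.00179 m/yr = 1790 m/Myr

1790 m/Myr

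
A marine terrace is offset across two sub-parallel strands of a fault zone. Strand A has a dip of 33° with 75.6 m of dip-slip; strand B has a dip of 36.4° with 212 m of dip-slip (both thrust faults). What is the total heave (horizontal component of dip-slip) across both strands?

heave_A = 75.6 × cos(33°) = 63.40 m
heave_B = 212 × cos(36.4°) = 170.6 m
total = 63.40 + 170.6 = 234 m

234 m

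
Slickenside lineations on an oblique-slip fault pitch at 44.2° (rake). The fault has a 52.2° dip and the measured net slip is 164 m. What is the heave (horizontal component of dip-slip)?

dip-slip = net slip × sin(rake) = 164 m × sin(44.2°) = 114.3 m
heave = dip-slip × cos(dip) = 114.3 × cos(52.2°) = 70.1 m

70.1 m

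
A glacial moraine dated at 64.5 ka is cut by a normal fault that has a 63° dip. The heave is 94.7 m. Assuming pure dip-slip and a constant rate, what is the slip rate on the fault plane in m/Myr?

dip-slip = heave / cos(dip) = 94.7 m / cos(63°) = 208.6 m
rate = 208.6 m / 64.5 ka = 0.00323 m/yr = 3230 m/Myr

3230 m/Myr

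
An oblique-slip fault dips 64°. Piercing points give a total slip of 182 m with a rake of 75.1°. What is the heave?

dip-slip = net slip × sin(rake) = 182 m × sin(75.1°) = 175.9 m
heave = dip-slip × cos(dip) = 175.9 × cos(64°) = 77.1 m

77.1 m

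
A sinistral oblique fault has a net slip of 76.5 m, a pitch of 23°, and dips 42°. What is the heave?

dip-slip = net slip × sin(rake) = 76.5 m × sin(23°) = 29.89 m
heave = dip-slip × cos(dip) = 29.89 × cos(42°) = 22.2 m

22.2 m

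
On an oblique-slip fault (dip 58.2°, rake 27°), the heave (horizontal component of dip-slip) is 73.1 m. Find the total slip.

dip-slip = heave / cos(dip) = 73.1 / cos(58.2°) = 138.7 m
net slip = dip-slip / sin(rake) = 138.7 / sin(27°) = 306 m

306 m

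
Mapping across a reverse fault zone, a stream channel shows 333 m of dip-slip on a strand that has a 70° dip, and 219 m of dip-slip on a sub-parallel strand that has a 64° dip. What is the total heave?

heave_A = 333 × cos(70°) = 113.9 m
heave_B = 219 × cos(64°) = 96 m
total = 113.9 + 96 = 210 m

210 m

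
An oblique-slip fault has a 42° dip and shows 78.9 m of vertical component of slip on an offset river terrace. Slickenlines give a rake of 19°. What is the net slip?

362 m

dip-slip = throw / sin(dip) = 78.9 / sin(42°) = 117.9 m
net slip = dip-slip / sin(rake) = 117.9 / sin(19°) = 362 m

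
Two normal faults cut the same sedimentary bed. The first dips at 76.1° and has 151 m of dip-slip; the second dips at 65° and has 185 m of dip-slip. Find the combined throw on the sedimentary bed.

throw_A = 151 × sin(76.1°) = 146.6 m
throw_B = 185 × sin(65°) = 167.7 m
total = 146.6 + 167.7 = 314 m

314 m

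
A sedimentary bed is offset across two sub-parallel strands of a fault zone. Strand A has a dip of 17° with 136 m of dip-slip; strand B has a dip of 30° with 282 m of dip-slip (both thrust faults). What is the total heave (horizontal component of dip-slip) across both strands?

heave_A = 136 × cos(17°) = 130.1 m
heave_B = 282 × cos(30°) = 244.2 m
total = 130.1 + 244.2 = 374 m

374 m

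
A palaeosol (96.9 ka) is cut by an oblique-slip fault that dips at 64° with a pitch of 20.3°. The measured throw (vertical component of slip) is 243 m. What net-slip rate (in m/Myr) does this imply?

dip-slip = throw / sin(dip) = 243 / sin(64°) = 270.4 m
net slip = dip-slip / sin(rake) = 270.4 / sin(20.3°) = 779.3 m
rate = 779.3 m / 96.9 ka = 0.00804 m/yr = 8040 m/Myr

8040 m/Myr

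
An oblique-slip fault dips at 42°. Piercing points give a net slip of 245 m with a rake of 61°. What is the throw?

dip-slip = net slip × sin(rake) = 245 m × sin(61°) = 214.3 m
throw = dip-slip × sin(dip) = 214.3 × sin(42°) = 143 m

143 m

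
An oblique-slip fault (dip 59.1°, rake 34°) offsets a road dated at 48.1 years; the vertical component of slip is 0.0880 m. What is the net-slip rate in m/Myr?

dip-slip = throw / sin(dip) = 0.0880 / sin(59.1°) = 0.1026 m
net slip = dip-slip / sin(rake) = 0.1026 / sin(34°) = 0.1834 m
rate = 0.1834 m / 48.1 years = 0.00381 m/yr = 3810 m/Myr

3810 m/Myr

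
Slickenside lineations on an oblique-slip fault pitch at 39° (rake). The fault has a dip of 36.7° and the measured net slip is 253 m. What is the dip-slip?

dip-slip = net slip × sin(rake) = 253 m × sin(39°) = 159 m

159 m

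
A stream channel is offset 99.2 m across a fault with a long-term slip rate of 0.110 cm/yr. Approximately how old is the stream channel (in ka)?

age = offset / rate = 99.2 m / (0.110 cm/yr) = 90200 yr = 90.2 ka

90.2 ka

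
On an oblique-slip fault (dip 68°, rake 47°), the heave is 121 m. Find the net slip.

dip-slip = heave / cos(dip) = 121 / cos(68°) = 323 m
net slip = dip-slip / sin(rake) = 323 / sin(47°) = 442 m

442 m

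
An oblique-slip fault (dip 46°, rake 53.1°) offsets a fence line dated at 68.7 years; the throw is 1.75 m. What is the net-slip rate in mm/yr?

dip-slip = throw / sin(dip) = 1.75 / sin(46°) = 2.433 m
net slip = dip-slip / sin(rake) = 2.433 / sin(53.1°) = 3.042 m
rate = 3.042 m / 68.7 years = 0.0443 m/yr = 44.3 mm/yr

44.3 mm/yr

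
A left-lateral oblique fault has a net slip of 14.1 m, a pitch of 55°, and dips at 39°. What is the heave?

8.98 m

dip-slip = net slip × sin(rake) = 14.1 m × sin(55°) = 11.55 m
heave = dip-slip × cos(dip) = 11.55 × cos(39°) = 8.98 m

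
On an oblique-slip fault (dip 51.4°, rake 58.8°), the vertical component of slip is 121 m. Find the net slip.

181 m

dip-slip = throw / sin(dip) = 121 / sin(51.4°) = 154.8 m
net slip = dip-slip / sin(rake) = 154.8 / sin(58.8°) = 181 m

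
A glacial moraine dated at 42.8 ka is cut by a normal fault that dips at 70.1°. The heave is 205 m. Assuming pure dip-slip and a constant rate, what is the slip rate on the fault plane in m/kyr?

dip-slip = heave / cos(dip) = 205 m / cos(70.1°) = 602.3 m
rate = 602.3 m / 42.8 ka = 0.0141 m/yr = 14.1 m/kyr

14.1 m/kyr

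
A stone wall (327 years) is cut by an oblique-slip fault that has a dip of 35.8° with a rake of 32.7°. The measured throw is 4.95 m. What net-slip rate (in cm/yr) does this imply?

dip-slip = throw / sin(dip) = 4.95 / sin(35.8°) = 8.462 m
net slip = dip-slip / sin(rake) = 8.462 / sin(32.7°) = 15.66 m
rate = 15.66 m / 327 years = 0.0479 m/yr = 4.79 cm/yr

4.79 cm/yr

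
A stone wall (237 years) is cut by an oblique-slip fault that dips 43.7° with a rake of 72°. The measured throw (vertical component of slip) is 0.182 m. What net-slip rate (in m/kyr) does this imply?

1.17 m/kyr

dip-slip = throw / sin(dip) = 0.182 / sin(43.7°) = 0.2634 m
net slip = dip-slip / sin(rake) = 0.2634 / sin(72°) = 0.2770 m
rate = 0.2770 m / 237 years = 0.00117 m/yr = 1.17 m/kyr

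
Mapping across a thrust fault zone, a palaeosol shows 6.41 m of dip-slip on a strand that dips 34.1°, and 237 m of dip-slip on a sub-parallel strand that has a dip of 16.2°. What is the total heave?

heave_A = 6.41 × cos(34.1°) = 5.308 m
heave_B = 237 × cos(16.2°) = 227.6 m
total = 5.308 + 227.6 = 233 m

233 m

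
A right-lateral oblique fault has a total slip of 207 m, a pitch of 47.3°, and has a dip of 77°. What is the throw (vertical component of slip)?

dip-slip = net slip × sin(rake) = 207 m × sin(47.3°) = 152.1 m
throw = dip-slip × sin(dip) = 152.1 × sin(77°) = 148 m

148 m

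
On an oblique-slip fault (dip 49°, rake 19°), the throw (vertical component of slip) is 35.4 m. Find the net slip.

144 m

dip-slip = throw / sin(dip) = 35.4 / sin(49°) = 46.91 m
net slip = dip-slip / sin(rake) = 46.91 / sin(19°) = 144 m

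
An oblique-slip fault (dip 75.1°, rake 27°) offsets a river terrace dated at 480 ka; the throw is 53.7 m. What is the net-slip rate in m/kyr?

0.255 m/kyr

dip-slip = throw / sin(dip) = 53.7 / sin(75.1°) = 55.57 m
net slip = dip-slip / sin(rake) = 55.57 / sin(27°) = 122.4 m
rate = 122.4 m / 480 ka = 0.000255 m/yr = 0.255 m/kyr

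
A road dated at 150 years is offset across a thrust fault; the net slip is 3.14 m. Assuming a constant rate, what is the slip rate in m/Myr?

20900 m/Myr

rate = 3.14 m / 150 years = 0.0209 m/yr = 20900 m/Myr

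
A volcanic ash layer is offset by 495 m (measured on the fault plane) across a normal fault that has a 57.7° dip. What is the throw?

throw = dip-slip × sin(dip) = 495 m × sin(57.7°) = 418 m

418 m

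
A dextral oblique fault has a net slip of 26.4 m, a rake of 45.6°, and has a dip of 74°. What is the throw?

18.1 m

dip-slip = net slip × sin(rake) = 26.4 m × sin(45.6°) = 18.86 m
throw = dip-slip × sin(dip) = 18.86 × sin(74°) = 18.1 m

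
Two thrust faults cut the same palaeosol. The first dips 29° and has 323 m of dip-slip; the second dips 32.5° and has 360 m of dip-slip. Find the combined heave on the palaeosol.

586 m

heave_A = 323 × cos(29°) = 282.5 m
heave_B = 360 × cos(32.5°) = 303.6 m
total = 282.5 + 303.6 = 586 m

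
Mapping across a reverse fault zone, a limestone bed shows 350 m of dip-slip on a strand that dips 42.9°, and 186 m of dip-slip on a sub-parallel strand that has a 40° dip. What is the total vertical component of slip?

358 m

throw_A = 350 × sin(42.9°) = 238.3 m
throw_B = 186 × sin(40°) = 119.6 m
total = 238.3 + 119.6 = 358 m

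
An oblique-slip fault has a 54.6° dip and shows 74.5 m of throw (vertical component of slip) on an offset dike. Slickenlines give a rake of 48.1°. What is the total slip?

123 m

dip-slip = throw / sin(dip) = 74.5 / sin(54.6°) = 91.40 m
net slip = dip-slip / sin(rake) = 91.40 / sin(48.1°) = 123 m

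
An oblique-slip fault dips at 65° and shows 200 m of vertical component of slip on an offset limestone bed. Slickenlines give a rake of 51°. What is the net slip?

dip-slip = throw / sin(dip) = 200 / sin(65°) = 220.7 m
net slip = dip-slip / sin(rake) = 220.7 / sin(51°) = 284 m

284 m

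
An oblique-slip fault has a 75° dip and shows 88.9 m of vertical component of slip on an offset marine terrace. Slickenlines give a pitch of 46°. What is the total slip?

dip-slip = throw / sin(dip) = 88.9 / sin(75°) = 92.04 m
net slip = dip-slip / sin(rake) = 92.04 / sin(46°) = 128 m

128 m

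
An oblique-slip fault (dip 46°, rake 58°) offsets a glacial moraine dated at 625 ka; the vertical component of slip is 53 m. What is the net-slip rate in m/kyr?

dip-slip = throw / sin(dip) = 53 / sin(46°) = 73.68 m
net slip = dip-slip / sin(rake) = 73.68 / sin(58°) = 86.88 m
rate = 86.88 m / 625 ka = 0.000139 m/yr = 0.139 m/kyr

0.139 m/kyr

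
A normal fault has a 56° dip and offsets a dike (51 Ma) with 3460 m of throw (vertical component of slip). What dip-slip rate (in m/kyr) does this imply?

dip-slip = throw / sin(dip) = 3460 m / sin(56°) = 4174 m
rate = 4174 m / 51 Ma = 0.0000818 m/yr = 0.0818 m/kyr

0.0818 m/kyr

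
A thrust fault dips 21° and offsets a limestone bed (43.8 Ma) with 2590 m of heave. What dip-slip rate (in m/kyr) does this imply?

0.0633 m/kyr

dip-slip = heave / cos(dip) = 2590 m / cos(21°) = 2774 m
rate = 2774 m / 43.8 Ma = 0.0000633 m/yr = 0.0633 m/kyr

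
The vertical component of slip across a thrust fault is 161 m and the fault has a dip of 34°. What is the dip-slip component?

288 m

dip-slip = throw / sin(dip) = 161 / sin(34°) = 288 m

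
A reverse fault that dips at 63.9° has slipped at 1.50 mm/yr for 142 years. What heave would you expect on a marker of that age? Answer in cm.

9.37 cm

dip-slip = rate × time = 1.50 mm/yr × 142 years = 0.2130 m
heave = dip-slip × cos(dip) = 0.2130 × cos(63.9°) = 0.0937 m = 9.37 cm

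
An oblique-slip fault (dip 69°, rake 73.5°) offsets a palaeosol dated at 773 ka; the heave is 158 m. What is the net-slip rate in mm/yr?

dip-slip = heave / cos(dip) = 158 / cos(69°) = 440.9 m
net slip = dip-slip / sin(rake) = 440.9 / sin(73.5°) = 459.8 m
rate = 459.8 m / 773 ka = 0.000595 m/yr = 0.595 mm/yr

0.595 mm/yr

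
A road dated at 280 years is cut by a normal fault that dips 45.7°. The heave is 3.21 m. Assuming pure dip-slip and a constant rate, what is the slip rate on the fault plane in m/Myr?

dip-slip = heave / cos(dip) = 3.21 m / cos(45.7°) = 4.596 m
rate = 4.596 m / 280 years = 0.0164 m/yr = 16400 m/Myr

16400 m/Myr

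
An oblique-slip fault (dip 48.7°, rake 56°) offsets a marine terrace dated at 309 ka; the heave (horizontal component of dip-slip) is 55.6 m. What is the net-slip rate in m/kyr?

0.329 m/kyr

dip-slip = heave / cos(dip) = 55.6 / cos(48.7°) = 84.24 m
net slip = dip-slip / sin(rake) = 84.24 / sin(56°) = 101.6 m
rate = 101.6 m / 309 ka = 0.000329 m/yr = 0.329 m/kyr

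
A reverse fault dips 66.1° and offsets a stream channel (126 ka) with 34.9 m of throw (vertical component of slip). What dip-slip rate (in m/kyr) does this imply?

dip-slip = throw / sin(dip) = 34.9 m / sin(66.1°) = 38.17 m
rate = 38.17 m / 126 ka = 0.000303 m/yr = 0.303 m/kyr

0.303 m/kyr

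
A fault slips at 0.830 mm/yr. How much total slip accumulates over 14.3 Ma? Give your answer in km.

11.9 km

slip = rate × time = 0.830 mm/yr × 14.3 Ma = 11900 m = 11.9 km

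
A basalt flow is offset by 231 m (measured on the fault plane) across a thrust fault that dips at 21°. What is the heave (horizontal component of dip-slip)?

heave = dip-slip × cos(dip) = 231 m × cos(21°) = 216 m

216 m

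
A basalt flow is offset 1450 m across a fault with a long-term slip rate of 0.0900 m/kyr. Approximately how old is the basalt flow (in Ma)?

16.1 Ma

age = offset / rate = 1450 m / (0.0900 m/kyr) = 1.61e+07 yr = 16.1 Ma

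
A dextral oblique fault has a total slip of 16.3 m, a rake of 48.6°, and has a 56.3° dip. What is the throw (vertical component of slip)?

10.2 m

dip-slip = net slip × sin(rake) = 16.3 m × sin(48.6°) = 12.23 m
throw = dip-slip × sin(dip) = 12.23 × sin(56.3°) = 10.2 m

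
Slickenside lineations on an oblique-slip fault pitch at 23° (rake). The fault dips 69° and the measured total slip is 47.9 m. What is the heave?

dip-slip = net slip × sin(rake) = 47.9 m × sin(23°) = 18.72 m
heave = dip-slip × cos(dip) = 18.72 × cos(69°) = 6.71 m

6.71 m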